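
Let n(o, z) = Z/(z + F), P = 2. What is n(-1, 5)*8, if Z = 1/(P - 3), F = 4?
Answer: -8/9 ≈ -0.88889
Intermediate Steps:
Z = -1 (Z = 1/(2 - 3) = 1/(-1) = -1)
n(o, z) = -1/(4 + z) (n(o, z) = -1/(z + 4) = -1/(4 + z))
n(-1, 5)*8 = -1/(4 + 5)*8 = -1/9*8 = -8/9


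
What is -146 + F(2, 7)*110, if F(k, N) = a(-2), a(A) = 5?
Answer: 404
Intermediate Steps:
F(k, N) = 5
-146 + F(2, 7)*110 = -146 + 5*110 = -146 + 550 = 404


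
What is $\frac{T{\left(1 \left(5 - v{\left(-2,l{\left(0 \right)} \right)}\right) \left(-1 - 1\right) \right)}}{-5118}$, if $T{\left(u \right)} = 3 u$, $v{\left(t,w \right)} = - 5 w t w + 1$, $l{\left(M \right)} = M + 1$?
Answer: $- \frac{6}{853} \approx -0.007034$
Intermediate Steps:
$l{\left(M \right)} = 1 + M$
$v{\left(t,w \right)} = 1 - 5 t w^{2}$ ($v{\left(t,w \right)} = - 5 t w w + 1 = - 5 t w^{2} + 1 = 1 - 5 t w^{2}$)
$\frac{T{\left(1 \left(5 - v{\left(-2,l{\left(0 \right)} \right)}\right) \left(-1 - 1\right) \right)}}{-5118} = \frac{3 \cdot 1 \left(5 - \left(1 - - 10 \left(1 + 0\right)^{2}\right)\right) \left(-1 - 1\right)}{-5118} = 3 \cdot 1 \left(5 - \left(1 - - 10 \cdot 1^{2}\right)\right) \left(-1 - 1\right) \left(- \frac{1}{5118}\right) = 3 \cdot 1 \left(5 - \left(1 - \left(-10\right) 1\right)\right) \left(-2\right) \left(- \frac{1}{5118}\right) = 3 \cdot 1 \left(5 - \left(1 + 10\right)\right) \left(-2\right) \left(- \frac{1}{5118}\right) = 3 \cdot 1 \left(5 - 11\right) \left(-2\right) \left(- \frac{1}{5118}\right) = 3 \cdot 1 \left(-6\right) \left(-2\right) \left(- \frac{1}{5118}\right) = 3 \left(\left(-6\right) \left(-2\right)\right) \left(- \frac{1}{5118}\right) = 3 \cdot 12 \left(- \frac{1}{5118}\right) = 36 \left(- \frac{1}{5118}\right) = - \frac{6}{853}$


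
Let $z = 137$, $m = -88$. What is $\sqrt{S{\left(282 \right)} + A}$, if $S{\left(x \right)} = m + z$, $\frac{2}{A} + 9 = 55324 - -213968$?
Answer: $\frac{\sqrt{3553153908927}}{269283} \approx 7.0$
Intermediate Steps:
$A = \frac{2}{269283}$ ($A = \frac{2}{-9 + \left(55324 - -213968\right)} = \frac{2}{-9 + \left(55324 + 213968\right)} = \frac{2}{-9 + 269292} = \frac{2}{269283} \approx 7.4271 \cdot 10^{-6}$)
$S{\left(x \right)} = 49$ ($S{\left(x \right)} = -88 + 137 = 49$)
$\sqrt{S{\left(282 \right)} + A} = \sqrt{49 + \frac{2}{269283}} = \sqrt{\frac{13194869}{269283}} = \frac{\sqrt{3553153908927}}{269283}$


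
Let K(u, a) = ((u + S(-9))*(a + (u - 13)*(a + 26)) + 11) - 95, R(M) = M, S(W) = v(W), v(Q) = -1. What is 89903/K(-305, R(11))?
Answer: 89903/3596946 ≈ 0.024994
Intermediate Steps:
S(W) = -1
K(u, a) = -84 + (-1 + u)*(a + (-13 + u)*(26 + a)) (K(u, a) = ((u - 1)*(a + (u - 13)*(a + 26)) + 11) - 95 = ((-1 + u)*(a + (-13 + u)*(26 + a)) + 11) - 95 = (11 + (-1 + u)*(a + (-13 + u)*(26 + a))) - 95 = -84 + (-1 + u)*(a + (-13 + u)*(26 + a)))
89903/K(-305, R(11)) = 89903/(254 - 364*(-305) + 12*11 + 26*(-305)**2 + 11*(-305)**2 - 13*11*(-305)) = 89903/(254 + 111020 + 132 + 26*93025 + 11*93025 + 43615) = 89903/(254 + 111020 + 132 + 2418650 + 1023275 + 43615) = 89903/3596946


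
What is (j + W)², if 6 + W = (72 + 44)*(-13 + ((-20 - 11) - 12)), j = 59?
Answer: 41512249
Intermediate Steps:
W = -6502 (W = -6 + (72 + 44)*(-13 + ((-20 - 11) - 12)) = -6 + 116*(-13 + (-31 - 12)) = -6 + 116*(-13 - 43) = -6 + 116*(-56) = -6 - 6496 = -6502)
(j + W)² = (59 - 6502)² = (-6443)² = 41512249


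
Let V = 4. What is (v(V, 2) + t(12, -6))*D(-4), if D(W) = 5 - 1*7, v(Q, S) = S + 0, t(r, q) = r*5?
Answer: -124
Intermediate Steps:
t(r, q) = 5*r
v(Q, S) = S
D(W) = -2 (D(W) = 5 - 7 = -2)
(v(V, 2) + t(12, -6))*D(-4) = (2 + 5*12)*(-2) = (2 + 60)*(-2) = 62*(-2) = -124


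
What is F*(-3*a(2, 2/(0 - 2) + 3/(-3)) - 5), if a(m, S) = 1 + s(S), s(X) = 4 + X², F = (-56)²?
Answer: -100352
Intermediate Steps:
F = 3136
a(m, S) = 5 + S² (a(m, S) = 1 + (4 + S²) = 5 + S²)
F*(-3*a(2, 2/(0 - 2) + 3/(-3)) - 5) = 3136*(-3*(5 + (2/(0 - 2) + 3/(-3))²) - 5) = 3136*(-3*(5 + (2/(-2) + 3*(-⅓))²) - 5) = 3136*(-3*(5 + (2*(-½) - 1)²) - 5) = 3136*(-3*(5 + (-1 - 1)²) - 5) = 3136*(-3*(5 + (-2)²) - 5) = 3136*(-3*(5 + 4) - 5) = 3136*(-3*9 - 5) = 3136*(-27 - 5) = 3136*(-32) = -100352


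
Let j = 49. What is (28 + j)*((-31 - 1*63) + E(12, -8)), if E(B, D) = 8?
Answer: -6622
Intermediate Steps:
(28 + j)*((-31 - 1*63) + E(12, -8)) = (28 + 49)*((-31 - 1*63) + 8) = 77*((-31 - 63) + 8) = 77*(-94 + 8) = 77*(-86) = -6622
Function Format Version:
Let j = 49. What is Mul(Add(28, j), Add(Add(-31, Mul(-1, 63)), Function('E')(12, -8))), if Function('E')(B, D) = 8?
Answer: -6622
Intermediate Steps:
Mul(Add(28, j), Add(Add(-31, Mul(-1, 63)), Function('E')(12, -8))) = Mul(Add(28, 49), Add(Add(-31, Mul(-1, 63)), 8)) = Mul(77, Add(Add(-31, -63), 8)) = Mul(77, Add(-94, 8)) = Mul(77, -86) = -6622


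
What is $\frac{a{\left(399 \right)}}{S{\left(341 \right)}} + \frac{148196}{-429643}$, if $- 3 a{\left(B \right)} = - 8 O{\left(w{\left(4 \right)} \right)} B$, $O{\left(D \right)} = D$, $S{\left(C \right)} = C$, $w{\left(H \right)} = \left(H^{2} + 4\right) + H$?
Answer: $\frac{10920828812}{146508263} \approx 74.541$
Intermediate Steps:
$w{\left(H \right)} = 4 + H + H^{2}$ ($w{\left(H \right)} = \left(4 + H^{2}\right) + H = 4 + H + H^{2}$)
$a{\left(B \right)} = 64 B$ ($a{\left(B \right)} = - \frac{- 8 \left(4 + 4 + 4^{2}\right) B}{3} = - \frac{- 8 \left(4 + 4 + 16\right) B}{3} = - \frac{\left(-8\right) 24 B}{3} = - \frac{\left(-192\right) B}{3} = 64 B$)
$\frac{a{\left(399 \right)}}{S{\left(341 \right)}} + \frac{148196}{-429643} = \frac{64 \cdot 399}{341} + \frac{148196}{-429643} = 25536 \cdot \frac{1}{341} + 148196 \left(- \frac{1}{429643}\right) = \frac{25536}{341} - \frac{148196}{429643} = \frac{10920828812}{146508263}$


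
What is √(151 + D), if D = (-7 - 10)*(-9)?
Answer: 4*√19 ≈ 17.436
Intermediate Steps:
D = 153 (D = -17*(-9) = 153)
√(151 + D) = √(151 + 153) = √304 = 4*√19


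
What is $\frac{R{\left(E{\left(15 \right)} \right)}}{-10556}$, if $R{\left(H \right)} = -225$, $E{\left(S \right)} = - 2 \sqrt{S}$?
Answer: $\frac{225}{10556} \approx 0.021315$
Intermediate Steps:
$\frac{R{\left(E{\left(15 \right)} \right)}}{-10556} = - \frac{225}{-10556} = \left(-225\right) \left(- \frac{1}{10556}\right) = \frac{225}{10556}$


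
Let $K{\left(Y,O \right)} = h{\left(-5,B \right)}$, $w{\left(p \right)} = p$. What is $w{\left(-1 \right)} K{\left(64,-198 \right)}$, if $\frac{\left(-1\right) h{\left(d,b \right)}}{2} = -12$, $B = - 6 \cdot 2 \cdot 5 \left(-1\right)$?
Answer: $-24$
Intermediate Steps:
$B = 60$ ($B = - 6 \cdot 10 \left(-1\right) = \left(-6\right) \left(-10\right) = 60$)
$h{\left(d,b \right)} = 24$ ($h{\left(d,b \right)} = \left(-2\right) \left(-12\right) = 24$)
$K{\left(Y,O \right)} = 24$
$w{\left(-1 \right)} K{\left(64,-198 \right)} = \left(-1\right) 24 = -24$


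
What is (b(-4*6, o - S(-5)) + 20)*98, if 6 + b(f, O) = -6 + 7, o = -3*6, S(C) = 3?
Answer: 1470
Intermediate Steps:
o = -18
b(f, O) = -5 (b(f, O) = -6 + (-6 + 7) = -6 + 1 = -5)
(b(-4*6, o - S(-5)) + 20)*98 = (-5 + 20)*98 = 15*98 = 1470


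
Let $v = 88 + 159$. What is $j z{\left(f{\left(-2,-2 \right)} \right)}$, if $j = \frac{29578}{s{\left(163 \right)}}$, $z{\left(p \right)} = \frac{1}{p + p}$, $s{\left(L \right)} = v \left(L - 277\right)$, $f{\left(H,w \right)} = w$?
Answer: $\frac{14789}{56316} \approx 0.26261$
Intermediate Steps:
$v = 247$
$s{\left(L \right)} = -68419 + 247 L$ ($s{\left(L \right)} = 247 \left(L - 277\right) = 247 \left(-277 + L\right) = -68419 + 247 L$)
$z{\left(p \right)} = \frac{1}{2 p}$
$j = - \frac{14789}{14079}$ ($j = \frac{29578}{-68419 + 247 \cdot 163} = \frac{29578}{-68419 + 40261} = \frac{29578}{-28158} = 29578 \left(- \frac{1}{28158}\right) = - \frac{14789}{14079} \approx -1.0504$)
$j z{\left(f{\left(-2,-2 \right)} \right)} = - \frac{14789 \frac{1}{2 \left(-2\right)}}{14079} = - \frac{14789 \cdot \frac{1}{2} \left(- \frac{1}{2}\right)}{14079} = \left(- \frac{14789}{14079}\right) \left(- \frac{1}{4}\right) = \frac{14789}{56316}$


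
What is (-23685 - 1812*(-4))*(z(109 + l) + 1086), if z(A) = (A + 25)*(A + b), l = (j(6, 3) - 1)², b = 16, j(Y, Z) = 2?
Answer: -297443952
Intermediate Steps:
l = 1 (l = (2 - 1)² = 1² = 1)
z(A) = (16 + A)*(25 + A) (z(A) = (A + 25)*(A + 16) = (25 + A)*(16 + A) = (16 + A)*(25 + A))
(-23685 - 1812*(-4))*(z(109 + l) + 1086) = (-23685 - 1812*(-4))*((400 + (109 + 1)² + 41*(109 + 1)) + 1086) = (-23685 + 7248)*((400 + 110² + 41*110) + 1086) = -16437*((400 + 12100 + 4510) + 1086) = -16437*(17010 + 1086) = -16437*18096 = -297443952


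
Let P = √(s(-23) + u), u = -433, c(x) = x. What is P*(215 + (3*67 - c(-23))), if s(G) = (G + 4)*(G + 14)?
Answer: 439*I*√262 ≈ 7105.8*I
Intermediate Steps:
s(G) = (4 + G)*(14 + G)
P = I*√262 (P = √((56 + (-23)² + 18*(-23)) - 433) = √((56 + 529 - 414) - 433) = √(171 - 433) = √(-262) = I*√262 ≈ 16.186*I)
P*(215 + (3*67 - c(-23))) = (I*√262)*(215 + (3*67 - 1*(-23))) = (I*√262)*(215 + (201 + 23)) = (I*√262)*(215 + 224) = (I*√262)*439 = 439*I*√262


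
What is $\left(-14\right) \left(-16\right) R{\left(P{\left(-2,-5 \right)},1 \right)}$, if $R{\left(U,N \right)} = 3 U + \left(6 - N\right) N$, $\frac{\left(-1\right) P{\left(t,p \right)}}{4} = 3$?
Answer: $-6944$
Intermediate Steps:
$P{\left(t,p \right)} = -12$ ($P{\left(t,p \right)} = \left(-4\right) 3 = -12$)
$R{\left(U,N \right)} = 3 U + N \left(6 - N\right)$
$\left(-14\right) \left(-16\right) R{\left(P{\left(-2,-5 \right)},1 \right)} = \left(-14\right) \left(-16\right) \left(- 1^{2} + 3 \left(-12\right) + 6 \cdot 1\right) = 224 \left(\left(-1\right) 1 - 36 + 6\right) = 224 \left(-1 - 36 + 6\right) = 224 \left(-31\right) = -6944$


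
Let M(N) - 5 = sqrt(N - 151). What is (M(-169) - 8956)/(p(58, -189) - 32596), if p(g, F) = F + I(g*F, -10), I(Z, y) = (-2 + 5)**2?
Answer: 8951/32776 - I*sqrt(5)/4097 ≈ 0.2731 - 0.00054578*I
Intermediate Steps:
I(Z, y) = 9 (I(Z, y) = 3**2 = 9)
p(g, F) = 9 + F (p(g, F) = F + 9 = 9 + F)
M(N) = 5 + sqrt(-151 + N) (M(N) = 5 + sqrt(N - 151) = 5 + sqrt(-151 + N))
(M(-169) - 8956)/(p(58, -189) - 32596) = ((5 + sqrt(-151 - 169)) - 8956)/((9 - 189) - 32596) = ((5 + sqrt(-320)) - 8956)/(-180 - 32596) = ((5 + 8*I*sqrt(5)) - 8956)/(-32776) = (-8951 + 8*I*sqrt(5))*(-1/32776) = 8951/32776 - I*sqrt(5)/4097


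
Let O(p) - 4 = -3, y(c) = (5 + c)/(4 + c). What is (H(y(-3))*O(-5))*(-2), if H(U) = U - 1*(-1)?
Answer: -6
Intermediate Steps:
y(c) = (5 + c)/(4 + c)
O(p) = 1 (O(p) = 4 - 3 = 1)
H(U) = 1 + U (H(U) = U + 1 = 1 + U)
(H(y(-3))*O(-5))*(-2) = ((1 + (5 - 3)/(4 - 3))*1)*(-2) = ((1 + 2/1)*1)*(-2) = ((1 + 1*2)*1)*(-2) = ((1 + 2)*1)*(-2) = (3*1)*(-2) = 3*(-2) = -6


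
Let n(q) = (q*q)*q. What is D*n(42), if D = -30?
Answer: -2222640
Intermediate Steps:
n(q) = q³ (n(q) = q²*q = q³)
D*n(42) = -30*42³ = -30*74088 = -2222640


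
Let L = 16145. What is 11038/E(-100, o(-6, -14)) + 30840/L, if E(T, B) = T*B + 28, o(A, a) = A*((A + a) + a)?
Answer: 45006397/32890594 ≈ 1.3684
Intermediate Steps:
o(A, a) = A*(A + 2*a)
E(T, B) = 28 + B*T (E(T, B) = B*T + 28 = 28 + B*T)
11038/E(-100, o(-6, -14)) + 30840/L = 11038/(28 - 6*(-6 + 2*(-14))*(-100)) + 30840/16145 = 11038/(28 - 6*(-6 - 28)*(-100)) + 30840*(1/16145) = 11038/(28 - 6*(-34)*(-100)) + 6168/3229 = 11038/(28 + 204*(-100)) + 6168/3229 = 11038/(28 - 20400) + 6168/3229 = 11038/(-20372) + 6168/3229 = 11038*(-1/20372) + 6168/3229 = -5519/10186 + 6168/3229 = 45006397/32890594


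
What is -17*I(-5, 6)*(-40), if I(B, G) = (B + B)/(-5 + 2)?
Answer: 6800/3 ≈ 2266.7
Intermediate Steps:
I(B, G) = -2*B/3 (I(B, G) = (2*B)/(-3) = (2*B)*(-1/3) = -2*B/3)
-17*I(-5, 6)*(-40) = -(-34)*(-5)/3*(-40) = -17*10/3*(-40) = -170/3*(-40) = 6800/3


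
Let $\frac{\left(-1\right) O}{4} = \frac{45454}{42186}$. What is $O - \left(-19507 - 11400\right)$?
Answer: $\frac{651830443}{21093} \approx 30903.0$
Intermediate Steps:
$O = - \frac{90908}{21093}$ ($O = - 4 \cdot \frac{45454}{42186} = - 4 \cdot 45454 \cdot \frac{1}{42186} = \left(-4\right) \frac{22727}{21093} = - \frac{90908}{21093} \approx -4.3099$)
$O - \left(-19507 - 11400\right) = - \frac{90908}{21093} - \left(-19507 - 11400\right) = - \frac{90908}{21093} - -30907 = - \frac{90908}{21093} + 30907 = \frac{651830443}{21093}$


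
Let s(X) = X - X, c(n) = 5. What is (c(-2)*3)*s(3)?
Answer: 0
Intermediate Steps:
s(X) = 0
(c(-2)*3)*s(3) = (5*3)*0 = 15*0 = 0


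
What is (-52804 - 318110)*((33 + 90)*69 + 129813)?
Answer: -51297406200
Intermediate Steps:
(-52804 - 318110)*((33 + 90)*69 + 129813) = -370914*(123*69 + 129813) = -370914*(8487 + 129813) = -370914*138300 = -51297406200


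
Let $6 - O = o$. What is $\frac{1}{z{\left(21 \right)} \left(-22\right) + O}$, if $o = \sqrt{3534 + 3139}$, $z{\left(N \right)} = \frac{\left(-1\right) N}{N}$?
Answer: $- \frac{28}{5889} - \frac{\sqrt{6673}}{5889} \approx -0.018626$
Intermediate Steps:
$z{\left(N \right)} = -1$
$o = \sqrt{6673} \approx 81.688$
$O = 6 - \sqrt{6673} \approx -75.688$
$\frac{1}{z{\left(21 \right)} \left(-22\right) + O} = \frac{1}{\left(-1\right) \left(-22\right) + \left(6 - \sqrt{6673}\right)} = \frac{1}{22 + \left(6 - \sqrt{6673}\right)} = \frac{1}{28 - \sqrt{6673}}$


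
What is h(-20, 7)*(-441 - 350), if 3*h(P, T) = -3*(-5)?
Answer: -3955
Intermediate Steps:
h(P, T) = 5 (h(P, T) = (-3*(-5))/3 = (⅓)*15 = 5)
h(-20, 7)*(-441 - 350) = 5*(-441 - 350) = 5*(-791) = -3955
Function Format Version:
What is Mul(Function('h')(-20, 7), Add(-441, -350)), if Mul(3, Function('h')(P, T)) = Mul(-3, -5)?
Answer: -3955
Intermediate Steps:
Function('h')(P, T) = 5 (Function('h')(P, T) = Mul(Rational(1, 3), Mul(-3, -5)) = Mul(Rational(1, 3), 15) = 5)
Mul(Function('h')(-20, 7), Add(-441, -350)) = Mul(5, Add(-441, -350)) = Mul(5, -791) = -3955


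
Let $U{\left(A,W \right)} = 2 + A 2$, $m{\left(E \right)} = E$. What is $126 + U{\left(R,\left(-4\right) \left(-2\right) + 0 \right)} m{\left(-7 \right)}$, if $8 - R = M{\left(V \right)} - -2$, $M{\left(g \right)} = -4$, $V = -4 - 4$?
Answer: $-28$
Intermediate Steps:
$V = -8$ ($V = -4 - 4 = -8$)
$R = 10$ ($R = 8 - \left(-4 - -2\right) = 8 - \left(-4 + 2\right) = 8 - -2 = 8 + 2 = 10$)
$U{\left(A,W \right)} = 2 + 2 A$
$126 + U{\left(R,\left(-4\right) \left(-2\right) + 0 \right)} m{\left(-7 \right)} = 126 + \left(2 + 2 \cdot 10\right) \left(-7\right) = 126 + \left(2 + 20\right) \left(-7\right) = 126 + 22 \left(-7\right) = 126 - 154 = -28$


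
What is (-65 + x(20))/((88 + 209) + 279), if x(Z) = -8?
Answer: -73/576 ≈ -0.12674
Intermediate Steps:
(-65 + x(20))/((88 + 209) + 279) = (-65 - 8)/((88 + 209) + 279) = -73/(297 + 279) = -73/576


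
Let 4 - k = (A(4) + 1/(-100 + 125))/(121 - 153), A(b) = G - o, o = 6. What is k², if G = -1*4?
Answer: 8708401/640000 ≈ 13.607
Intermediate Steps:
G = -4
A(b) = -10 (A(b) = -4 - 1*6 = -4 - 6 = -10)
k = 2951/800 (k = 4 - (-10 + 1/(-100 + 125))/(121 - 153) = 4 - (-10 + 1/25)/(-32) = 4 - (-10 + 1/25)*(-1)/32 = 4 - (-249)*(-1)/(25*32) = 4 - 1*249/800 = 4 - 249/800 = 2951/800 ≈ 3.6888)
k² = (2951/800)² = 8708401/640000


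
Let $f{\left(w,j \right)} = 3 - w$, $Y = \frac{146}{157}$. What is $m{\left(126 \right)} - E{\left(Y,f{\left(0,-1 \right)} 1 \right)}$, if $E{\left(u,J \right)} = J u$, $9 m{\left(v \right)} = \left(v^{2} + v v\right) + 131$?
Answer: $\frac{5001689}{1413} \approx 3539.8$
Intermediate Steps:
$Y = \frac{146}{157}$ ($Y = 146 \cdot \frac{1}{157} = \frac{146}{157} \approx 0.92994$)
$m{\left(v \right)} = \frac{131}{9} + \frac{2 v^{2}}{9}$ ($m{\left(v \right)} = \frac{\left(v^{2} + v v\right) + 131}{9} = \frac{\left(v^{2} + v^{2}\right) + 131}{9} = \frac{2 v^{2} + 131}{9} = \frac{131 + 2 v^{2}}{9} = \frac{131}{9} + \frac{2 v^{2}}{9}$)
$m{\left(126 \right)} - E{\left(Y,f{\left(0,-1 \right)} 1 \right)} = \left(\frac{131}{9} + \frac{2 \cdot 126^{2}}{9}\right) - \left(3 - 0\right) 1 \cdot \frac{146}{157} = \left(\frac{131}{9} + \frac{2}{9} \cdot 15876\right) - \left(3 + 0\right) 1 \cdot \frac{146}{157} = \left(\frac{131}{9} + 3528\right) - 3 \cdot 1 \cdot \frac{146}{157} = \frac{31883}{9} - 3 \cdot \frac{146}{157} = \frac{31883}{9} - \frac{438}{157} = \frac{5001689}{1413}$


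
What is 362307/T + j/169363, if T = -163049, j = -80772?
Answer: -74531194269/27614467787 ≈ -2.6990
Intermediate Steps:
362307/T + j/169363 = 362307/(-163049) - 80772/169363 = 362307*(-1/163049) - 80772*1/169363 = -362307/163049 - 80772/169363 = -74531194269/27614467787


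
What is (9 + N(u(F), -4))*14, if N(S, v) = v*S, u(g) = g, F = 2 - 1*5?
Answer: 294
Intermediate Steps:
F = -3 (F = 2 - 5 = -3)
N(S, v) = S*v
(9 + N(u(F), -4))*14 = (9 - 3*(-4))*14 = (9 + 12)*14 = 21*14 = 294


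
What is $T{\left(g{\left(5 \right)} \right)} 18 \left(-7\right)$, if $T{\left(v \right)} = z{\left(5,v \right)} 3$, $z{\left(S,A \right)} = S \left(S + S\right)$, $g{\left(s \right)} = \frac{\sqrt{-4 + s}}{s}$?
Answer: $-18900$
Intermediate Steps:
$g{\left(s \right)} = \frac{\sqrt{-4 + s}}{s}$
$z{\left(S,A \right)} = 2 S^{2}$ ($z{\left(S,A \right)} = S 2 S = 2 S^{2}$)
$T{\left(v \right)} = 150$ ($T{\left(v \right)} = 2 \cdot 5^{2} \cdot 3 = 2 \cdot 25 \cdot 3 = 50 \cdot 3 = 150$)
$T{\left(g{\left(5 \right)} \right)} 18 \left(-7\right) = 150 \cdot 18 \left(-7\right) = 2700 \left(-7\right) = -18900$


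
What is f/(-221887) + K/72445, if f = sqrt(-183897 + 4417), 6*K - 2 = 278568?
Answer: 27857/43467 - 2*I*sqrt(44870)/221887 ≈ 0.64088 - 0.0019093*I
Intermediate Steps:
K = 139285/3 (K = 1/3 + (1/6)*278568 = 1/3 + 46428 = 139285/3 ≈ 46428.)
f = 2*I*sqrt(44870) (f = sqrt(-179480) = 2*I*sqrt(44870) ≈ 423.65*I)
f/(-221887) + K/72445 = (2*I*sqrt(44870))/(-221887) + (139285/3)/72445 = (2*I*sqrt(44870))*(-1/221887) + (139285/3)*(1/72445) = -2*I*sqrt(44870)/221887 + 27857/43467 = 27857/43467 - 2*I*sqrt(44870)/221887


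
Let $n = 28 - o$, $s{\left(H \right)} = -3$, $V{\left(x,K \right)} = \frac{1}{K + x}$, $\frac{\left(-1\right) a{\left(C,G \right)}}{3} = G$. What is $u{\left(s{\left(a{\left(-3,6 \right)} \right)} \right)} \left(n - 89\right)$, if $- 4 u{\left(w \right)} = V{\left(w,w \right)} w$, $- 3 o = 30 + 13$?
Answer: $\frac{35}{6} \approx 5.8333$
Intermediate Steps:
$a{\left(C,G \right)} = - 3 G$
$o = - \frac{43}{3}$ ($o = - \frac{30 + 13}{3} = \left(- \frac{1}{3}\right) 43 = - \frac{43}{3} \approx -14.333$)
$u{\left(w \right)} = - \frac{1}{8}$ ($u{\left(w \right)} = - \frac{\frac{1}{w + w} w}{4} = - \frac{\frac{1}{2 w} w}{4} = \left(- \frac{1}{4}\right) \frac{1}{2} = - \frac{1}{8}$)
$n = \frac{127}{3}$ ($n = 28 - - \frac{43}{3} = 28 + \frac{43}{3} = \frac{127}{3} \approx 42.333$)
$u{\left(s{\left(a{\left(-3,6 \right)} \right)} \right)} \left(n - 89\right) = - \frac{\frac{127}{3} - 89}{8} = \left(- \frac{1}{8}\right) \left(- \frac{140}{3}\right) = \frac{35}{6}$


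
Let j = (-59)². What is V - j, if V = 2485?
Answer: -996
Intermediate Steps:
j = 3481
V - j = 2485 - 1*3481 = 2485 - 3481 = -996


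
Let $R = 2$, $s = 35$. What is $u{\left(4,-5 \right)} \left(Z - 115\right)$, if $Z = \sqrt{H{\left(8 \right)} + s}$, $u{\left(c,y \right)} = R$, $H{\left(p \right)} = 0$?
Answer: $-230 + 2 \sqrt{35} \approx -218.17$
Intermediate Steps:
$u{\left(c,y \right)} = 2$
$Z = \sqrt{35}$ ($Z = \sqrt{0 + 35} = \sqrt{35} \approx 5.9161$)
$u{\left(4,-5 \right)} \left(Z - 115\right) = 2 \left(\sqrt{35} - 115\right) = 2 \left(-115 + \sqrt{35}\right) = -230 + 2 \sqrt{35}$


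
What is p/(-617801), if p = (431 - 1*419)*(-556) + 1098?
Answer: 5574/617801 ≈ 0.0090223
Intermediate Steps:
p = -5574 (p = (431 - 419)*(-556) + 1098 = 12*(-556) + 1098 = -6672 + 1098 = -5574)
p/(-617801) = -5574/(-617801) = -5574*(-1/617801) = 5574/617801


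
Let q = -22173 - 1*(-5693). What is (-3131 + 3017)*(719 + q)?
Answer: 1796754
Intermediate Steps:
q = -16480 (q = -22173 + 5693 = -16480)
(-3131 + 3017)*(719 + q) = (-3131 + 3017)*(719 - 16480) = -114*(-15761) = 1796754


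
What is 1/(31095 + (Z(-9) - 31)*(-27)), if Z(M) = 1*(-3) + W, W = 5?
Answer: 1/31878 ≈ 3.1370e-5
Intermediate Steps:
Z(M) = 2 (Z(M) = 1*(-3) + 5 = -3 + 5 = 2)
1/(31095 + (Z(-9) - 31)*(-27)) = 1/(31095 + (2 - 31)*(-27)) = 1/(31095 - 29*(-27)) = 1/(31095 + 783) = 1/31878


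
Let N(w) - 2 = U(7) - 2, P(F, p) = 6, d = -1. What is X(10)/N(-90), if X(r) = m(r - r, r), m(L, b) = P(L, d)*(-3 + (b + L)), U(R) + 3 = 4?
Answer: 42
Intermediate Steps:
U(R) = 1 (U(R) = -3 + 4 = 1)
m(L, b) = -18 + 6*L + 6*b (m(L, b) = 6*(-3 + (b + L)) = 6*(-3 + (L + b)) = 6*(-3 + L + b) = -18 + 6*L + 6*b)
X(r) = -18 + 6*r (X(r) = -18 + 6*(r - r) + 6*r = -18 + 6*0 + 6*r = -18 + 0 + 6*r = -18 + 6*r)
N(w) = 1 (N(w) = 2 + (1 - 2) = 2 - 1 = 1)
X(10)/N(-90) = (-18 + 6*10)/1 = (-18 + 60)*1 = 42*1 = 42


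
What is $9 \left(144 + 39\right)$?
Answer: $1647$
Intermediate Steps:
$9 \left(144 + 39\right) = 9 \cdot 183 = 1647$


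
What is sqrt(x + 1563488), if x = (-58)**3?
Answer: 2*sqrt(342094) ≈ 1169.8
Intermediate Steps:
x = -195112
sqrt(x + 1563488) = sqrt(-195112 + 1563488) = sqrt(1368376) = 2*sqrt(342094)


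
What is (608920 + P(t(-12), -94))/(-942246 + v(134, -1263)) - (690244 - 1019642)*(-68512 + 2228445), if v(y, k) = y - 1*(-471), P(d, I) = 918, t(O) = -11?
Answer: 669956488471908256/941641 ≈ 7.1148e+11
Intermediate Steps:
v(y, k) = 471 + y (v(y, k) = y + 471 = 471 + y)
(608920 + P(t(-12), -94))/(-942246 + v(134, -1263)) - (690244 - 1019642)*(-68512 + 2228445) = (608920 + 918)/(-942246 + (471 + 134)) - (690244 - 1019642)*(-68512 + 2228445) = 609838/(-942246 + 605) - (-329398)*2159933 = 609838/(-941641) - 1*(-711477610334) = 609838*(-1/941641) + 711477610334 = -609838/941641 + 711477610334 = 669956488471908256/941641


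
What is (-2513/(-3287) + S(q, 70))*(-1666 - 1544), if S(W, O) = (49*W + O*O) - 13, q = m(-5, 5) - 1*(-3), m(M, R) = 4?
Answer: -55191208830/3287 ≈ -1.6791e+7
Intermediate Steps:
q = 7 (q = 4 - 1*(-3) = 4 + 3 = 7)
S(W, O) = -13 + O**2 + 49*W (S(W, O) = (49*W + O**2) - 13 = (O**2 + 49*W) - 13 = -13 + O**2 + 49*W)
(-2513/(-3287) + S(q, 70))*(-1666 - 1544) = (-2513/(-3287) + (-13 + 70**2 + 49*7))*(-1666 - 1544) = (-2513*(-1/3287) + (-13 + 4900 + 343))*(-3210) = (2513/3287 + 5230)*(-3210) = (17193523/3287)*(-3210) = -55191208830/3287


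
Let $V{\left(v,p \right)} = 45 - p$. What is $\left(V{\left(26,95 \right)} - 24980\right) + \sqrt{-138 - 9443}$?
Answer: $-25030 + i \sqrt{9581} \approx -25030.0 + 97.883 i$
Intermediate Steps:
$\left(V{\left(26,95 \right)} - 24980\right) + \sqrt{-138 - 9443} = \left(\left(45 - 95\right) - 24980\right) + \sqrt{-138 - 9443} = \left(\left(45 - 95\right) - 24980\right) + \sqrt{-9581} = \left(-50 - 24980\right) + i \sqrt{9581} = -25030 + i \sqrt{9581}$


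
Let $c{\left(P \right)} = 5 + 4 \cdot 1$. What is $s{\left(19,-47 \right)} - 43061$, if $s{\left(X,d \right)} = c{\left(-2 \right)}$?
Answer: $-43052$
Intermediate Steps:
$c{\left(P \right)} = 9$ ($c{\left(P \right)} = 5 + 4 = 9$)
$s{\left(X,d \right)} = 9$
$s{\left(19,-47 \right)} - 43061 = 9 - 43061 = -43052$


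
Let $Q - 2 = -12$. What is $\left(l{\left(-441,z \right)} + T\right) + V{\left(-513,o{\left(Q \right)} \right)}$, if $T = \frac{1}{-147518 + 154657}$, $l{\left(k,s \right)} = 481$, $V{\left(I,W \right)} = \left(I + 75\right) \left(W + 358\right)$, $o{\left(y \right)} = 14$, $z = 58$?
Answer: $- \frac{1159766244}{7139} \approx -1.6246 \cdot 10^{5}$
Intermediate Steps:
$Q = -10$ ($Q = 2 - 12 = -10$)
$V{\left(I,W \right)} = \left(75 + I\right) \left(358 + W\right)$
$T = \frac{1}{7139} \approx 0.00014008$
$\left(l{\left(-441,z \right)} + T\right) + V{\left(-513,o{\left(Q \right)} \right)} = \left(481 + \frac{1}{7139}\right) + \left(26850 + 75 \cdot 14 + 358 \left(-513\right) - 7182\right) = \frac{3433860}{7139} + \left(26850 + 1050 - 183654 - 7182\right) = \frac{3433860}{7139} - 162936 = - \frac{1159766244}{7139}$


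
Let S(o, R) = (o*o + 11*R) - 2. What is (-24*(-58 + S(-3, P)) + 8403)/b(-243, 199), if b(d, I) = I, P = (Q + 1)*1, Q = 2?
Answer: 8835/199 ≈ 44.397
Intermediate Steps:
P = 3 (P = (2 + 1)*1 = 3*1 = 3)
S(o, R) = -2 + o² + 11*R (S(o, R) = (o² + 11*R) - 2 = -2 + o² + 11*R)
(-24*(-58 + S(-3, P)) + 8403)/b(-243, 199) = (-24*(-58 + (-2 + (-3)² + 11*3)) + 8403)/199 = (-24*(-58 + (-2 + 9 + 33)) + 8403)*(1/199) = (-24*(-58 + 40) + 8403)*(1/199) = (-24*(-18) + 8403)*(1/199) = (432 + 8403)*(1/199) = 8835*(1/199) = 8835/199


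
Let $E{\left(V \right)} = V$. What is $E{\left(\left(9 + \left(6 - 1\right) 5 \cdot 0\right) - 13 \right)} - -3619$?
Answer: $3615$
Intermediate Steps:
$E{\left(\left(9 + \left(6 - 1\right) 5 \cdot 0\right) - 13 \right)} - -3619 = \left(\left(9 + \left(6 - 1\right) 5 \cdot 0\right) - 13\right) - -3619 = \left(\left(9 + \left(6 - 1\right) 5 \cdot 0\right) - 13\right) + 3619 = \left(\left(9 + 5 \cdot 5 \cdot 0\right) - 13\right) + 3619 = \left(\left(9 + 25 \cdot 0\right) - 13\right) + 3619 = \left(\left(9 + 0\right) - 13\right) + 3619 = \left(9 - 13\right) + 3619 = -4 + 3619 = 3615$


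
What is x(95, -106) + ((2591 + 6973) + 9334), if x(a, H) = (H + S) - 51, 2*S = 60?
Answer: 18771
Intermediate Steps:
S = 30 (S = (½)*60 = 30)
x(a, H) = -21 + H (x(a, H) = (H + 30) - 51 = (30 + H) - 51 = -21 + H)
x(95, -106) + ((2591 + 6973) + 9334) = (-21 - 106) + ((2591 + 6973) + 9334) = -127 + (9564 + 9334) = -127 + 18898 = 18771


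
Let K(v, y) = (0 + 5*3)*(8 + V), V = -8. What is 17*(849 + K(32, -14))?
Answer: 14433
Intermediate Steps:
K(v, y) = 0 (K(v, y) = (0 + 5*3)*(8 - 8) = (0 + 15)*0 = 15*0 = 0)
17*(849 + K(32, -14)) = 17*(849 + 0) = 17*849 = 14433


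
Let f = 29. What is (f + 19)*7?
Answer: 336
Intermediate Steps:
(f + 19)*7 = (29 + 19)*7 = 48*7 = 336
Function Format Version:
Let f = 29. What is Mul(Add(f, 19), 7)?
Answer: 336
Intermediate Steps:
Mul(Add(f, 19), 7) = Mul(Add(29, 19), 7) = Mul(48, 7) = 336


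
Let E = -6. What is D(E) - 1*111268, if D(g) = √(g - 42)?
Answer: -111268 + 4*I*√3 ≈ -1.1127e+5 + 6.9282*I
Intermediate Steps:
D(g) = √(-42 + g)
D(E) - 1*111268 = √(-42 - 6) - 1*111268 = √(-48) - 111268 = 4*I*√3 - 111268 = -111268 + 4*I*√3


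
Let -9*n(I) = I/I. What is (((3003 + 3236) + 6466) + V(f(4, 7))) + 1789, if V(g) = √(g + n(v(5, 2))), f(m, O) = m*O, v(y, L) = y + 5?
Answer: 14494 + √251/3 ≈ 14499.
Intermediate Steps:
v(y, L) = 5 + y
f(m, O) = O*m
n(I) = -⅑ (n(I) = -I/(9*I) = -⅑*1 = -⅑)
V(g) = √(-⅑ + g) (V(g) = √(g - ⅑) = √(-⅑ + g))
(((3003 + 3236) + 6466) + V(f(4, 7))) + 1789 = (((3003 + 3236) + 6466) + √(-1 + 9*(7*4))/3) + 1789 = ((6239 + 6466) + √(-1 + 9*28)/3) + 1789 = (12705 + √(-1 + 252)/3) + 1789 = (12705 + √251/3) + 1789 = 14494 + √251/3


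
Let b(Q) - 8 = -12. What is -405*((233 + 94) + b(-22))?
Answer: -130815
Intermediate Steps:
b(Q) = -4 (b(Q) = 8 - 12 = -4)
-405*((233 + 94) + b(-22)) = -405*((233 + 94) - 4) = -405*(327 - 4) = -405*323 = -130815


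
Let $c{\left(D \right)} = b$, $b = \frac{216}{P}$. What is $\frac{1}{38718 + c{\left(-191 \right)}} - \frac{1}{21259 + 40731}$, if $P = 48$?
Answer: $\frac{9307}{960163110} \approx 9.6931 \cdot 10^{-6}$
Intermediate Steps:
$b = \frac{9}{2}$ ($b = \frac{216}{48} = 216 \cdot \frac{1}{48} = \frac{9}{2} \approx 4.5$)
$c{\left(D \right)} = \frac{9}{2}$
$\frac{1}{38718 + c{\left(-191 \right)}} - \frac{1}{21259 + 40731} = \frac{1}{38718 + \frac{9}{2}} - \frac{1}{21259 + 40731} = \frac{1}{\frac{77445}{2}} - \frac{1}{61990} = \frac{2}{77445} - \frac{1}{61990} = \frac{9307}{960163110}$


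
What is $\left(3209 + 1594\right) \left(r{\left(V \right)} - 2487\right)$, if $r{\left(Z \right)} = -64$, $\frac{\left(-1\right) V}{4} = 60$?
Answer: $-12252453$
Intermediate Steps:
$V = -240$ ($V = \left(-4\right) 60 = -240$)
$\left(3209 + 1594\right) \left(r{\left(V \right)} - 2487\right) = \left(3209 + 1594\right) \left(-64 - 2487\right) = 4803 \left(-2551\right) = -12252453$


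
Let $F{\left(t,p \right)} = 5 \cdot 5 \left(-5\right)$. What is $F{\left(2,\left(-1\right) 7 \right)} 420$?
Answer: $-52500$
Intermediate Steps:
$F{\left(t,p \right)} = -125$ ($F{\left(t,p \right)} = 25 \left(-5\right) = -125$)
$F{\left(2,\left(-1\right) 7 \right)} 420 = \left(-125\right) 420 = -52500$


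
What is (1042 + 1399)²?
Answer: 5958481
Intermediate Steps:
(1042 + 1399)² = 2441² = 5958481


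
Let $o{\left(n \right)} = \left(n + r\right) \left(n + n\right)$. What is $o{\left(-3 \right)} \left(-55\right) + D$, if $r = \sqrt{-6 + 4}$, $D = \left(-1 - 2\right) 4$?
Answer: $-1002 + 330 i \sqrt{2} \approx -1002.0 + 466.69 i$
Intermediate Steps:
$D = -12$ ($D = \left(-3\right) 4 = -12$)
$r = i \sqrt{2}$ ($r = \sqrt{-2} = i \sqrt{2} \approx 1.4142 i$)
$o{\left(n \right)} = 2 n \left(n + i \sqrt{2}\right)$ ($o{\left(n \right)} = \left(n + i \sqrt{2}\right) \left(n + n\right) = \left(n + i \sqrt{2}\right) 2 n = 2 n \left(n + i \sqrt{2}\right)$)
$o{\left(-3 \right)} \left(-55\right) + D = 2 \left(-3\right) \left(-3 + i \sqrt{2}\right) \left(-55\right) - 12 = \left(18 - 6 i \sqrt{2}\right) \left(-55\right) - 12 = \left(-990 + 330 i \sqrt{2}\right) - 12 = -1002 + 330 i \sqrt{2}$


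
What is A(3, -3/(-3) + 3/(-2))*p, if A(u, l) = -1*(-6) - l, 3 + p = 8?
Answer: 65/2 ≈ 32.500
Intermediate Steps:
p = 5 (p = -3 + 8 = 5)
A(u, l) = 6 - l
A(3, -3/(-3) + 3/(-2))*p = (6 - (-3/(-3) + 3/(-2)))*5 = (6 - (-3*(-⅓) + 3*(-½)))*5 = (6 - (1 - 3/2))*5 = (6 - 1*(-½))*5 = (6 + ½)*5 = (13/2)*5 = 65/2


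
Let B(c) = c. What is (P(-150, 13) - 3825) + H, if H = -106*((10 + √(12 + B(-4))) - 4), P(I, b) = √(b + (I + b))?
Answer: -4461 - 212*√2 + 2*I*√31 ≈ -4760.8 + 11.136*I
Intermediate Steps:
P(I, b) = √(I + 2*b)
H = -636 - 212*√2 (H = -106*((10 + √(12 - 4)) - 4) = -106*((10 + √8) - 4) = -106*((10 + 2*√2) - 4) = -106*(6 + 2*√2) = -636 - 212*√2 ≈ -935.81)
(P(-150, 13) - 3825) + H = (√(-150 + 2*13) - 3825) + (-636 - 212*√2) = (√(-150 + 26) - 3825) + (-636 - 212*√2) = (√(-124) - 3825) + (-636 - 212*√2) = (2*I*√31 - 3825) + (-636 - 212*√2) = (-3825 + 2*I*√31) + (-636 - 212*√2) = -4461 - 212*√2 + 2*I*√31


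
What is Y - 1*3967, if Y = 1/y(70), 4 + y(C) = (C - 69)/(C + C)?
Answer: -2217693/559 ≈ -3967.3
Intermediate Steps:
y(C) = -4 + (-69 + C)/(2*C) (y(C) = -4 + (C - 69)/(C + C) = -4 + (-69 + C)/((2*C)) = -4 + (-69 + C)*(1/(2*C)) = -4 + (-69 + C)/(2*C))
Y = -140/559 (Y = 1/((½)*(-69 - 7*70)/70) = 1/((½)*(1/70)*(-69 - 490)) = 1/((½)*(1/70)*(-559)) = 1/(-559/140) = -140/559 ≈ -0.25045)
Y - 1*3967 = -140/559 - 1*3967 = -140/559 - 3967 = -2217693/559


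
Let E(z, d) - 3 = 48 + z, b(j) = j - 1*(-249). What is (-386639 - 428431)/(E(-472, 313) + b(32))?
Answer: 81507/14 ≈ 5821.9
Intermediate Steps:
b(j) = 249 + j (b(j) = j + 249 = 249 + j)
E(z, d) = 51 + z (E(z, d) = 3 + (48 + z) = 51 + z)
(-386639 - 428431)/(E(-472, 313) + b(32)) = (-386639 - 428431)/((51 - 472) + (249 + 32)) = -815070/(-421 + 281) = -815070/(-140) = -815070*(-1/140) = 81507/14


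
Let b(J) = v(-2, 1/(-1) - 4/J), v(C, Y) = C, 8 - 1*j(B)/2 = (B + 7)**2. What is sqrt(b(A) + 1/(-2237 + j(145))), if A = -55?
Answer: I*sqrt(521198279)/16143 ≈ 1.4142*I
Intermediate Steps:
j(B) = 16 - 2*(7 + B)**2 (j(B) = 16 - 2*(B + 7)**2 = 16 - 2*(7 + B)**2)
b(J) = -2
sqrt(b(A) + 1/(-2237 + j(145))) = sqrt(-2 + 1/(-2237 + (16 - 2*(7 + 145)**2))) = sqrt(-2 + 1/(-2237 + (16 - 2*152**2))) = sqrt(-2 + 1/(-2237 + (16 - 2*23104))) = sqrt(-2 + 1/(-2237 + (16 - 46208))) = sqrt(-2 + 1/(-2237 - 46192)) = sqrt(-2 + 1/(-48429)) = sqrt(-2 - 1/48429) = sqrt(-96859/48429) = I*sqrt(521198279)/16143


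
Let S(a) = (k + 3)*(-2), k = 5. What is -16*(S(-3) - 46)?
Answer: 992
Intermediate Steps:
S(a) = -16 (S(a) = (5 + 3)*(-2) = 8*(-2) = -16)
-16*(S(-3) - 46) = -16*(-16 - 46) = -16*(-62) = 992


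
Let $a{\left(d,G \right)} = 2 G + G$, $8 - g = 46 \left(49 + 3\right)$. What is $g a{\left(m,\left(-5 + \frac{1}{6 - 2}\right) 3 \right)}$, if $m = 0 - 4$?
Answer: $101916$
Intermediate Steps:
$m = -4$
$g = -2384$ ($g = 8 - 46 \left(49 + 3\right) = 8 - 46 \cdot 52 = 8 - 2392 = -2384$)
$a{\left(d,G \right)} = 3 G$
$g a{\left(m,\left(-5 + \frac{1}{6 - 2}\right) 3 \right)} = - 2384 \cdot 3 \left(-5 + \frac{1}{6 - 2}\right) 3 = - 2384 \cdot 3 \left(-5 + \frac{1}{4}\right) 3 = - 2384 \cdot 3 \left(\left(- \frac{19}{4}\right) 3\right) = - 2384 \cdot 3 \left(- \frac{57}{4}\right) = \left(-2384\right) \left(- \frac{171}{4}\right) = 101916$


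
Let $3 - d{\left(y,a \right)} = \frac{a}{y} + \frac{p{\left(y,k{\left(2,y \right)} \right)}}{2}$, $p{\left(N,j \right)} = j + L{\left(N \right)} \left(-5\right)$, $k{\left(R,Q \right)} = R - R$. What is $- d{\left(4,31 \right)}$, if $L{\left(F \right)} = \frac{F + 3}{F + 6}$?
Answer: $3$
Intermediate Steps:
$k{\left(R,Q \right)} = 0$
$L{\left(F \right)} = \frac{3 + F}{6 + F}$
$p{\left(N,j \right)} = j - \frac{5 \left(3 + N\right)}{6 + N}$ ($p{\left(N,j \right)} = j + \frac{3 + N}{6 + N} \left(-5\right) = j - \frac{5 \left(3 + N\right)}{6 + N}$)
$d{\left(y,a \right)} = 3 - \frac{a}{y} - \frac{-15 - 5 y}{2 \left(6 + y\right)}$ ($d{\left(y,a \right)} = 3 - \left(\frac{a}{y} + \frac{\frac{1}{6 + y} \left(-15 - 5 y + 0 \left(6 + y\right)\right)}{2}\right) = 3 - \left(\frac{a}{y} + \frac{-15 - 5 y + 0}{6 + y} \frac{1}{2}\right) = 3 - \left(\frac{a}{y} + \frac{-15 - 5 y}{6 + y} \frac{1}{2}\right) = 3 - \left(\frac{a}{y} + \frac{-15 - 5 y}{2 \left(6 + y\right)}\right) = 3 - \frac{a}{y} - \frac{-15 - 5 y}{2 \left(6 + y\right)}$)
$- d{\left(4,31 \right)} = - \frac{\left(-12\right) 31 + 11 \cdot 4^{2} + 51 \cdot 4 - 62 \cdot 4}{2 \cdot 4 \left(6 + 4\right)} = - \frac{-372 + 11 \cdot 16 + 204 - 248}{2 \cdot 4 \cdot 10} = - \frac{-372 + 176 + 204 - 248}{2 \cdot 4 \cdot 10} = - \frac{-240}{2 \cdot 4 \cdot 10} = \left(-1\right) \left(-3\right) = 3$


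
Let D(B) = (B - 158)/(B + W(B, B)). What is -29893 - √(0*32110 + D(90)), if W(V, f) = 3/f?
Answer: -29893 - 2*I*√1377510/2701 ≈ -29893.0 - 0.86907*I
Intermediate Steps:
D(B) = (-158 + B)/(B + 3/B) (D(B) = (B - 158)/(B + 3/B) = (-158 + B)/(B + 3/B))
-29893 - √(0*32110 + D(90)) = -29893 - √(0*32110 + 90*(-158 + 90)/(3 + 90²)) = -29893 - √(0 + 90*(-68)/(3 + 8100)) = -29893 - √(0 + 90*(-68)/8103) = -29893 - √(0 + 90*(1/8103)*(-68)) = -29893 - √(0 - 2040/2701) = -29893 - √(-2040/2701) = -29893 - 2*I*√1377510/2701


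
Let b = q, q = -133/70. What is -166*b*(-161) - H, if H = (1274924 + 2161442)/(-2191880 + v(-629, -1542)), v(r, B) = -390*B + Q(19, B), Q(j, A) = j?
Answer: -403801172627/7952405 ≈ -50777.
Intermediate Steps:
q = -19/10 (q = -133*1/70 = -19/10 ≈ -1.9000)
b = -19/10 ≈ -1.9000
v(r, B) = 19 - 390*B (v(r, B) = -390*B + 19 = 19 - 390*B)
H = -3436366/1590481 (H = (1274924 + 2161442)/(-2191880 + (19 - 390*(-1542))) = 3436366/(-2191880 + (19 + 601380)) = 3436366/(-2191880 + 601399) = 3436366/(-1590481) = 3436366*(-1/1590481) = -3436366/1590481 ≈ -2.1606)
-166*b*(-161) - H = -166*(-19/10)*(-161) - 1*(-3436366/1590481) = (1577/5)*(-161) + 3436366/1590481 = -253897/5 + 3436366/1590481 = -403801172627/7952405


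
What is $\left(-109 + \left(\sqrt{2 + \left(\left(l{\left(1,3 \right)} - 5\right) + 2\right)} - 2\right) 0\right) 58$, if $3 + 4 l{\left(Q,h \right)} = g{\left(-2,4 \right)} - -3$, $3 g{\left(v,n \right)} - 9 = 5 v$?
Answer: $-6322$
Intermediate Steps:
$g{\left(v,n \right)} = 3 + \frac{5 v}{3}$
$l{\left(Q,h \right)} = - \frac{1}{12}$ ($l{\left(Q,h \right)} = - \frac{3}{4} + \frac{\left(3 + \frac{5}{3} \left(-2\right)\right) - -3}{4} = - \frac{3}{4} + \frac{\left(3 - \frac{10}{3}\right) + 3}{4} = - \frac{3}{4} + \frac{- \frac{1}{3} + 3}{4} = - \frac{3}{4} + \frac{1}{4} \cdot \frac{8}{3} = - \frac{3}{4} + \frac{2}{3} = - \frac{1}{12}$)
$\left(-109 + \left(\sqrt{2 + \left(\left(l{\left(1,3 \right)} - 5\right) + 2\right)} - 2\right) 0\right) 58 = \left(-109 + \left(\sqrt{2 + \left(\left(- \frac{1}{12} - 5\right) + 2\right)} - 2\right) 0\right) 58 = \left(-109 + \left(\sqrt{2 + \left(- \frac{61}{12} + 2\right)} - 2\right) 0\right) 58 = \left(-109 + \left(\sqrt{2 - \frac{37}{12}} - 2\right) 0\right) 58 = \left(-109 + \left(\sqrt{- \frac{13}{12}} - 2\right) 0\right) 58 = \left(-109 + \left(\frac{i \sqrt{39}}{6} - 2\right) 0\right) 58 = \left(-109 + \left(-2 + \frac{i \sqrt{39}}{6}\right) 0\right) 58 = \left(-109 + 0\right) 58 = \left(-109\right) 58 = -6322$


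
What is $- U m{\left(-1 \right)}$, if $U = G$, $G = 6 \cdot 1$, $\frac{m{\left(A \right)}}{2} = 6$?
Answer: $-72$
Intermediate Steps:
$m{\left(A \right)} = 12$ ($m{\left(A \right)} = 2 \cdot 6 = 12$)
$G = 6$
$U = 6$
$- U m{\left(-1 \right)} = \left(-1\right) 6 \cdot 12 = \left(-6\right) 12 = -72$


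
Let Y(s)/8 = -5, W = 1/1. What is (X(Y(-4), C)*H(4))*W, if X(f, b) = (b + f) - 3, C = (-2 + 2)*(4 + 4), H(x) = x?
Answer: -172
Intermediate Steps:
C = 0 (C = 0*8 = 0)
W = 1
Y(s) = -40 (Y(s) = 8*(-5) = -40)
X(f, b) = -3 + b + f
(X(Y(-4), C)*H(4))*W = ((-3 + 0 - 40)*4)*1 = -43*4*1 = -172*1 = -172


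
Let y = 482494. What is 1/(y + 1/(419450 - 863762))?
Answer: 444312/214377874127 ≈ 2.0726e-6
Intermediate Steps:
1/(y + 1/(419450 - 863762)) = 1/(482494 + 1/(419450 - 863762)) = 1/(482494 + 1/(-444312)) = 1/(482494 - 1/444312) = 1/(214377874127/444312) = 444312/214377874127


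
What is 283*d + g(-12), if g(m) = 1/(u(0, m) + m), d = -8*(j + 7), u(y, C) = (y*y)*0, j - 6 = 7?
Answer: -543361/12 ≈ -45280.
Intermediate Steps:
j = 13 (j = 6 + 7 = 13)
u(y, C) = 0 (u(y, C) = y**2*0 = 0)
d = -160 (d = -8*(13 + 7) = -8*20 = -160)
g(m) = 1/m (g(m) = 1/(0 + m) = 1/m)
283*d + g(-12) = 283*(-160) + 1/(-12) = -45280 - 1/12 = -543361/12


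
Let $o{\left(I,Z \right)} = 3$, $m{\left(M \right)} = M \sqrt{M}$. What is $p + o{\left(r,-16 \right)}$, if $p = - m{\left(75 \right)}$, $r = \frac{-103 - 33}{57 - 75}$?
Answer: $3 - 375 \sqrt{3} \approx -646.52$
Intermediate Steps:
$r = \frac{68}{9}$ ($r = - \frac{136}{-18} = \left(-136\right) \left(- \frac{1}{18}\right) = \frac{68}{9} \approx 7.5556$)
$m{\left(M \right)} = M^{\frac{3}{2}}$
$p = - 375 \sqrt{3}$ ($p = - 75^{\frac{3}{2}} = - 375 \sqrt{3} \approx -649.52$)
$p + o{\left(r,-16 \right)} = - 375 \sqrt{3} + 3 = 3 - 375 \sqrt{3}$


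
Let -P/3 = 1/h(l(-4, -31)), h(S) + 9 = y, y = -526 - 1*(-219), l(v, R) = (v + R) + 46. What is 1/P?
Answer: 316/3 ≈ 105.33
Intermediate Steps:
l(v, R) = 46 + R + v (l(v, R) = (R + v) + 46 = 46 + R + v)
y = -307 (y = -526 + 219 = -307)
h(S) = -316 (h(S) = -9 - 307 = -316)
P = 3/316 (P = -3/(-316) = -3*(-1/316) = 3/316 ≈ 0.0094937)
1/P = 1/(3/316) = 316/3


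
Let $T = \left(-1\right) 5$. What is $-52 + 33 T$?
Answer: $-217$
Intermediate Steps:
$T = -5$
$-52 + 33 T = -52 + 33 \left(-5\right) = -52 - 165 = -217$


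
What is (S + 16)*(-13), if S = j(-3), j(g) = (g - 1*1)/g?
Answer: -676/3 ≈ -225.33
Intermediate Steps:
j(g) = (-1 + g)/g (j(g) = (g - 1)/g = (-1 + g)/g)
S = 4/3 (S = (-1 - 3)/(-3) = -⅓*(-4) = 4/3 ≈ 1.3333)
(S + 16)*(-13) = (4/3 + 16)*(-13) = (52/3)*(-13) = -676/3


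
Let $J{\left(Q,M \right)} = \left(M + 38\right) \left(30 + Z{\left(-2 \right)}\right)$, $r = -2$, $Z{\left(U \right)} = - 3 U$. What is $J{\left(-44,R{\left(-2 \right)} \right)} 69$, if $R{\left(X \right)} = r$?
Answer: $89424$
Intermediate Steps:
$R{\left(X \right)} = -2$
$J{\left(Q,M \right)} = 1368 + 36 M$ ($J{\left(Q,M \right)} = \left(M + 38\right) \left(30 - -6\right) = \left(38 + M\right) \left(30 + 6\right) = \left(38 + M\right) 36 = 1368 + 36 M$)
$J{\left(-44,R{\left(-2 \right)} \right)} 69 = \left(1368 + 36 \left(-2\right)\right) 69 = \left(1368 - 72\right) 69 = 1296 \cdot 69 = 89424$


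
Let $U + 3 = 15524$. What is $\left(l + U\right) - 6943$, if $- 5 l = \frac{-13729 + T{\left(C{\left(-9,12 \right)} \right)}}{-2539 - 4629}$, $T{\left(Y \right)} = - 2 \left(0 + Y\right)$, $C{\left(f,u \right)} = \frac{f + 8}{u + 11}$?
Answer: $\frac{1414140239}{164864} \approx 8577.6$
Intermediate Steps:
$U = 15521$ ($U = -3 + 15524 = 15521$)
$C{\left(f,u \right)} = \frac{8 + f}{11 + u}$
$T{\left(Y \right)} = - 2 Y$
$l = - \frac{63153}{164864}$ ($l = - \frac{\left(-13729 - 2 \frac{8 - 9}{11 + 12}\right) \frac{1}{-2539 - 4629}}{5} = - \frac{\left(-13729 - 2 \cdot \frac{1}{23} \left(-1\right)\right) \frac{1}{-7168}}{5} = - \frac{\left(-13729 - 2 \cdot \frac{1}{23} \left(-1\right)\right) \left(- \frac{1}{7168}\right)}{5} = - \frac{\left(-13729 - - \frac{2}{23}\right) \left(- \frac{1}{7168}\right)}{5} = - \frac{\left(-13729 + \frac{2}{23}\right) \left(- \frac{1}{7168}\right)}{5} = - \frac{\left(- \frac{315765}{23}\right) \left(- \frac{1}{7168}\right)}{5} = \left(- \frac{1}{5}\right) \frac{315765}{164864} = - \frac{63153}{164864} \approx -0.38306$)
$\left(l + U\right) - 6943 = \left(- \frac{63153}{164864} + 15521\right) - 6943 = \frac{2558790991}{164864} - 6943 = \frac{1414140239}{164864}$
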